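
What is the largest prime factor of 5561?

83

5561 = 67 · 83
83 is prime.
So 5561 = 67 · 83; the largest prime factor is 83.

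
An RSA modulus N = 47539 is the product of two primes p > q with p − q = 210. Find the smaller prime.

137

Since p = q + 210, we have 47539 = q(q + 210), so q² + 210q − 47539 = 0.
Discriminant: 210² + 4·47539 = 44100 + 190156 = 234256; √234256 = 484.
q = (−210 + 484)/2 = 137, and p = q + 210 = 347.
Check: 137 · 347 = 47539.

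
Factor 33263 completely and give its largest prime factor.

33263 = 29 · 1147
1147 = 31 · 37
37 is prime.
So 33263 = 29 · 31 · 37; the largest prime factor is 37.

37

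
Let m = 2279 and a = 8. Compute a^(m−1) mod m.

520

8^1 ≡ 8 (mod 2279)
8^2 ≡ 8^2 = 64 ≡ 64 (mod 2279)
8^4 ≡ 64^2 = 4096 ≡ 1817 (mod 2279)
8^8 ≡ 1817^2 = 3301489 ≡ 1497 (mod 2279)
8^16 ≡ 1497^2 = 2241009 ≡ 752 (mod 2279)
8^32 ≡ 752^2 = 565504 ≡ 312 (mod 2279)
8^64 ≡ 312^2 = 97344 ≡ 1626 (mod 2279)
8^128 ≡ 1626^2 = 2643876 ≡ 236 (mod 2279)
8^256 ≡ 236^2 = 55696 ≡ 1000 (mod 2279)
8^512 ≡ 1000^2 = 1000000 ≡ 1798 (mod 2279)
8^1024 ≡ 1798^2 = 3232804 ≡ 1182 (mod 2279)
8^2048 ≡ 1182^2 = 1397124 ≡ 97 (mod 2279)
2278 = 2048 + 128 + 64 + 32 + 4 + 2 in binary powers of 2.
So 8^2278 ≡ 97 · 236 · 1626 · 312 · 1817 · 64 ≡ 520 (mod 2279).
Since 520 ≠ 1, base 8 is a Fermat witness: 2279 is composite.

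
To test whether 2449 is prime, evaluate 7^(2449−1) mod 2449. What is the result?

7^1 ≡ 7 (mod 2449)
7^2 ≡ 7^2 = 49 ≡ 49 (mod 2449)
7^4 ≡ 49^2 = 2401 ≡ 2401 (mod 2449)
7^8 ≡ 2401^2 = 5764801 ≡ 2304 (mod 2449)
7^16 ≡ 2304^2 = 5308416 ≡ 1433 (mod 2449)
7^32 ≡ 1433^2 = 2053489 ≡ 1227 (mod 2449)
7^64 ≡ 1227^2 = 1505529 ≡ 1843 (mod 2449)
7^128 ≡ 1843^2 = 3396649 ≡ 2335 (mod 2449)
7^256 ≡ 2335^2 = 5452225 ≡ 751 (mod 2449)
7^512 ≡ 751^2 = 564001 ≡ 731 (mod 2449)
7^1024 ≡ 731^2 = 534361 ≡ 479 (mod 2449)
7^2048 ≡ 479^2 = 229441 ≡ 1684 (mod 2449)
2448 = 2048 + 256 + 128 + 16 in binary powers of 2.
So 7^2448 ≡ 1684 · 751 · 2335 · 1433 ≡ 994 (mod 2449).
Since 994 ≠ 1, base 7 is a Fermat witness: 2449 is composite.

994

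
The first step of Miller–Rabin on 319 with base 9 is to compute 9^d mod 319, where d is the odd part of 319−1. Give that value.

5

319 − 1 = 318 = 2^1 · 159, so d = 159.
9^1 ≡ 9 (mod 319)
9^2 ≡ 9^2 = 81 ≡ 81 (mod 319)
9^4 ≡ 81^2 = 6561 ≡ 181 (mod 319)
9^8 ≡ 181^2 = 32761 ≡ 223 (mod 319)
9^16 ≡ 223^2 = 49729 ≡ 284 (mod 319)
9^32 ≡ 284^2 = 80656 ≡ 268 (mod 319)
9^64 ≡ 268^2 = 71824 ≡ 49 (mod 319)
9^128 ≡ 49^2 = 2401 ≡ 168 (mod 319)
159 = 128 + 16 + 8 + 4 + 2 + 1 in binary powers of 2.
So 9^159 ≡ 168 · 284 · 223 · 181 · 81 · 9 ≡ 5 (mod 319).
Squaring chain: 5; never reaches −1, so base 9 is a Miller–Rabin witness that 319 is composite.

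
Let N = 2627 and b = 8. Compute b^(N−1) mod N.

2564

8^1 ≡ 8 (mod 2627)
8^2 ≡ 8^2 = 64 ≡ 64 (mod 2627)
8^4 ≡ 64^2 = 4096 ≡ 1469 (mod 2627)
8^8 ≡ 1469^2 = 2157961 ≡ 1194 (mod 2627)
8^16 ≡ 1194^2 = 1425636 ≡ 1802 (mod 2627)
8^32 ≡ 1802^2 = 3247204 ≡ 232 (mod 2627)
8^64 ≡ 232^2 = 53824 ≡ 1284 (mod 2627)
8^128 ≡ 1284^2 = 1648656 ≡ 1527 (mod 2627)
8^256 ≡ 1527^2 = 2331729 ≡ 1580 (mod 2627)
8^512 ≡ 1580^2 = 2496400 ≡ 750 (mod 2627)
8^1024 ≡ 750^2 = 562500 ≡ 322 (mod 2627)
8^2048 ≡ 322^2 = 103684 ≡ 1231 (mod 2627)
2626 = 2048 + 512 + 64 + 2 in binary powers of 2.
So 8^2626 ≡ 1231 · 750 · 1284 · 64 ≡ 2564 (mod 2627).
Since 2564 ≠ 1, base 8 is a Fermat witness: 2627 is composite.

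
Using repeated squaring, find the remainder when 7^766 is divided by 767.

7^1 ≡ 7 (mod 767)
7^2 ≡ 7^2 = 49 ≡ 49 (mod 767)
7^4 ≡ 49^2 = 2401 ≡ 100 (mod 767)
7^8 ≡ 100^2 = 10000 ≡ 29 (mod 767)
7^16 ≡ 29^2 = 841 ≡ 74 (mod 767)
7^32 ≡ 74^2 = 5476 ≡ 107 (mod 767)
7^64 ≡ 107^2 = 11449 ≡ 711 (mod 767)
7^128 ≡ 711^2 = 505521 ≡ 68 (mod 767)
7^256 ≡ 68^2 = 4624 ≡ 22 (mod 767)
7^512 ≡ 22^2 = 484 ≡ 484 (mod 767)
766 = 512 + 128 + 64 + 32 + 16 + 8 + 4 + 2 in binary powers of 2.
So 7^766 ≡ 484 · 68 · 711 · 107 · 74 · 29 · 100 · 49 ≡ 186 (mod 767).
Since 186 ≠ 1, base 7 is a Fermat witness: 767 is composite.

186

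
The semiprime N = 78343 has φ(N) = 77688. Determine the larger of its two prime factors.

φ(n) = (p−1)(q−1) = n − (p+q) + 1, so p + q = 78343 − 77688 + 1 = 656.
p and q are the roots of t² − 656t + 78343 = 0.
Discriminant: 656² − 4·78343 = 430336 − 313372 = 116964; √116964 = 342.
q = (656 − 342)/2 = 157, p = (656 + 342)/2 = 499.
Check: 157 · 499 = 78343.

499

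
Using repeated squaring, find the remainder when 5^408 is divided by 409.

5^1 ≡ 5 (mod 409)
5^2 ≡ 5^2 = 25 ≡ 25 (mod 409)
5^4 ≡ 25^2 = 625 ≡ 216 (mod 409)
5^8 ≡ 216^2 = 46656 ≡ 30 (mod 409)
5^16 ≡ 30^2 = 900 ≡ 82 (mod 409)
5^32 ≡ 82^2 = 6724 ≡ 180 (mod 409)
5^64 ≡ 180^2 = 32400 ≡ 89 (mod 409)
5^128 ≡ 89^2 = 7921 ≡ 150 (mod 409)
5^256 ≡ 150^2 = 22500 ≡ 5 (mod 409)
408 = 256 + 128 + 16 + 8 in binary powers of 2.
So 5^408 ≡ 5 · 150 · 82 · 30 ≡ 1 (mod 409).
Since the result is 1, base 5 gives no evidence that 409 is composite.

1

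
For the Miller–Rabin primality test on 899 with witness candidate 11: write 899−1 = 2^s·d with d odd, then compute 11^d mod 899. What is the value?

823

899 − 1 = 898 = 2^1 · 449, so d = 449.
11^1 ≡ 11 (mod 899)
11^2 ≡ 11^2 = 121 ≡ 121 (mod 899)
11^4 ≡ 121^2 = 14641 ≡ 257 (mod 899)
11^8 ≡ 257^2 = 66049 ≡ 422 (mod 899)
11^16 ≡ 422^2 = 178084 ≡ 82 (mod 899)
11^32 ≡ 82^2 = 6724 ≡ 431 (mod 899)
11^64 ≡ 431^2 = 185761 ≡ 567 (mod 899)
11^128 ≡ 567^2 = 321489 ≡ 546 (mod 899)
11^256 ≡ 546^2 = 298116 ≡ 547 (mod 899)
449 = 256 + 128 + 64 + 1 in binary powers of 2.
So 11^449 ≡ 547 · 546 · 567 · 11 ≡ 823 (mod 899).
Squaring chain: 823; never reaches −1, so base 11 is a Miller–Rabin witness that 899 is composite.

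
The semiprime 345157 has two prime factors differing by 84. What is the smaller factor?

547

Since p = q + 84, we have 345157 = q(q + 84), so q² + 84q − 345157 = 0.
Discriminant: 84² + 4·345157 = 7056 + 1380628 = 1387684; √1387684 = 1178.
q = (−84 + 1178)/2 = 547, and p = q + 84 = 631.
Check: 547 · 631 = 345157.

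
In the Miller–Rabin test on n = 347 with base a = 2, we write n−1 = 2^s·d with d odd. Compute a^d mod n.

347 − 1 = 346 = 2^1 · 173, so d = 173.
2^1 ≡ 2 (mod 347)
2^2 ≡ 2^2 = 4 ≡ 4 (mod 347)
2^4 ≡ 4^2 = 16 ≡ 16 (mod 347)
2^8 ≡ 16^2 = 256 ≡ 256 (mod 347)
2^16 ≡ 256^2 = 65536 ≡ 300 (mod 347)
2^32 ≡ 300^2 = 90000 ≡ 127 (mod 347)
2^64 ≡ 127^2 = 16129 ≡ 167 (mod 347)
2^128 ≡ 167^2 = 27889 ≡ 129 (mod 347)
173 = 128 + 32 + 8 + 4 + 1 in binary powers of 2.
So 2^173 ≡ 129 · 127 · 256 · 16 · 2 ≡ 346 (mod 347).
Since 2^d ≡ 346 (mod 347), base 2 does not prove 347 composite.

346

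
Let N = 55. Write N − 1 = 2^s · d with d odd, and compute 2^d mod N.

55 − 1 = 54 = 2^1 · 27, so d = 27.
2^1 ≡ 2 (mod 55)
2^2 ≡ 2^2 = 4 ≡ 4 (mod 55)
2^4 ≡ 4^2 = 16 ≡ 16 (mod 55)
2^8 ≡ 16^2 = 256 ≡ 36 (mod 55)
2^16 ≡ 36^2 = 1296 ≡ 31 (mod 55)
27 = 16 + 8 + 2 + 1 in binary powers of 2.
So 2^27 ≡ 31 · 36 · 4 · 2 ≡ 18 (mod 55).
Squaring chain: 18; never reaches −1, so base 2 is a Miller–Rabin witness that 55 is composite.

18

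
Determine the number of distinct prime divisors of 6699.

4

6699 = 3 · 2233
2233 = 7 · 319
319 = 11 · 29
6699 = 3 · 7 · 11 · 29, which has 4 distinct prime factors.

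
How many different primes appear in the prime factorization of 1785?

4

1785 = 3 · 595
595 = 5 · 119
119 = 7 · 17
1785 = 3 · 5 · 7 · 17, which has 4 distinct prime factors.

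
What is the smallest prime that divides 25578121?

67

25578121 is odd.
Digit sum 31, not divisible by 3.
Ends in 1: not divisible by 5.
7: 25578121 = 7·3654017 + 2
11: 25578121 = 11·2325283 + 8
13: 25578121 = 13·1967547 + 10
17: 25578121 = 17·1504595 + 6
19: 25578121 = 19·1346216 + 17
23: 25578121 = 23·1112092 + 5
29: 25578121 = 29·882004 + 5
31: 25578121 = 31·825100 + 21
37: 25578121 = 37·691300 + 21
41: 25578121 = 41·623856 + 25
43: 25578121 = 43·594840 + 1
47: 25578121 = 47·544215 + 16
53: 25578121 = 53·482606 + 3
59: 25578121 = 59·433527 + 28
61: 25578121 = 61·419313 + 28
67: 25578121 = 67·381763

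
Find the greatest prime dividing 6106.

6106 = 2 · 3053
3053 = 43 · 71
71 is prime.
So 6106 = 2 · 43 · 71; the largest prime factor is 71.

71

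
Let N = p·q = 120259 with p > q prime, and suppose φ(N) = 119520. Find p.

φ(n) = (p−1)(q−1) = n − (p+q) + 1, so p + q = 120259 − 119520 + 1 = 740.
p and q are the roots of t² − 740t + 120259 = 0.
Discriminant: 740² − 4·120259 = 547600 − 481036 = 66564; √66564 = 258.
q = (740 − 258)/2 = 241, p = (740 + 258)/2 = 499.
Check: 241 · 499 = 120259.

499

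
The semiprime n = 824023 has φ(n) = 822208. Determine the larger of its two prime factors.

929

φ(n) = (p−1)(q−1) = n − (p+q) + 1, so p + q = 824023 − 822208 + 1 = 1816.
p and q are the roots of t² − 1816t + 824023 = 0.
Discriminant: 1816² − 4·824023 = 3297856 − 3296092 = 1764; √1764 = 42.
q = (1816 − 42)/2 = 887, p = (1816 + 42)/2 = 929.
Check: 887 · 929 = 824023.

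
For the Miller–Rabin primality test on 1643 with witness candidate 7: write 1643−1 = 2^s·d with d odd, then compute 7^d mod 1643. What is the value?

640

1643 − 1 = 1642 = 2^1 · 821, so d = 821.
7^1 ≡ 7 (mod 1643)
7^2 ≡ 7^2 = 49 ≡ 49 (mod 1643)
7^4 ≡ 49^2 = 2401 ≡ 758 (mod 1643)
7^8 ≡ 758^2 = 574564 ≡ 1157 (mod 1643)
7^16 ≡ 1157^2 = 1338649 ≡ 1247 (mod 1643)
7^32 ≡ 1247^2 = 1555009 ≡ 731 (mod 1643)
7^64 ≡ 731^2 = 534361 ≡ 386 (mod 1643)
7^128 ≡ 386^2 = 148996 ≡ 1126 (mod 1643)
7^256 ≡ 1126^2 = 1267876 ≡ 1123 (mod 1643)
7^512 ≡ 1123^2 = 1261129 ≡ 948 (mod 1643)
821 = 512 + 256 + 32 + 16 + 4 + 1 in binary powers of 2.
So 7^821 ≡ 948 · 1123 · 731 · 1247 · 758 · 7 ≡ 640 (mod 1643).
Squaring chain: 640; never reaches −1, so base 7 is a Miller–Rabin witness that 1643 is composite.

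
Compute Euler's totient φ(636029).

Factor: 636029 = 79 · 83 · 97.
φ(636029) = (79−1) · (83−1) · (97−1) = 78 · 82 · 96 = 614016.

614016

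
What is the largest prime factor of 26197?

67

26197 = 17 · 1541
1541 = 23 · 67
67 is prime.
So 26197 = 17 · 23 · 67; the largest prime factor is 67.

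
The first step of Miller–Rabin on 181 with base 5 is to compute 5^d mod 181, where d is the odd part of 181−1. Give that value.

1

181 − 1 = 180 = 2^2 · 45, so d = 45.
5^1 ≡ 5 (mod 181)
5^2 ≡ 5^2 = 25 ≡ 25 (mod 181)
5^4 ≡ 25^2 = 625 ≡ 82 (mod 181)
5^8 ≡ 82^2 = 6724 ≡ 27 (mod 181)
5^16 ≡ 27^2 = 729 ≡ 5 (mod 181)
5^32 ≡ 5^2 = 25 ≡ 25 (mod 181)
45 = 32 + 8 + 4 + 1 in binary powers of 2.
So 5^45 ≡ 25 · 27 · 82 · 5 ≡ 1 (mod 181).
Since 5^d ≡ 1 (mod 181), base 5 does not prove 181 composite.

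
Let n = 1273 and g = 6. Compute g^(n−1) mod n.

6^1 ≡ 6 (mod 1273)
6^2 ≡ 6^2 = 36 ≡ 36 (mod 1273)
6^4 ≡ 36^2 = 1296 ≡ 23 (mod 1273)
6^8 ≡ 23^2 = 529 ≡ 529 (mod 1273)
6^16 ≡ 529^2 = 279841 ≡ 1054 (mod 1273)
6^32 ≡ 1054^2 = 1110916 ≡ 860 (mod 1273)
6^64 ≡ 860^2 = 739600 ≡ 1260 (mod 1273)
6^128 ≡ 1260^2 = 1587600 ≡ 169 (mod 1273)
6^256 ≡ 169^2 = 28561 ≡ 555 (mod 1273)
6^512 ≡ 555^2 = 308025 ≡ 1232 (mod 1273)
6^1024 ≡ 1232^2 = 1517824 ≡ 408 (mod 1273)
1272 = 1024 + 128 + 64 + 32 + 16 + 8 in binary powers of 2.
So 6^1272 ≡ 408 · 169 · 1260 · 860 · 1054 · 529 ≡ 558 (mod 1273).
Since 558 ≠ 1, base 6 is a Fermat witness: 1273 is composite.

558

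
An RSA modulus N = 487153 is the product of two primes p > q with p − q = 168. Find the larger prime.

Since p = q + 168, we have 487153 = q(q + 168), so q² + 168q − 487153 = 0.
Discriminant: 168² + 4·487153 = 28224 + 1948612 = 1976836; √1976836 = 1406.
q = (−168 + 1406)/2 = 619, and p = q + 168 = 787.
Check: 619 · 787 = 487153.

787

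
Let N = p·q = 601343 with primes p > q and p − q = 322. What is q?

Since p = q + 322, we have 601343 = q(q + 322), so q² + 322q − 601343 = 0.
Discriminant: 322² + 4·601343 = 103684 + 2405372 = 2509056; √2509056 = 1584.
q = (−322 + 1584)/2 = 631, and p = q + 322 = 953.
Check: 631 · 953 = 601343.

631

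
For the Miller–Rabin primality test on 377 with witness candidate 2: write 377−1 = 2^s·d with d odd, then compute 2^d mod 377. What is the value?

345

377 − 1 = 376 = 2^3 · 47, so d = 47.
2^1 ≡ 2 (mod 377)
2^2 ≡ 2^2 = 4 ≡ 4 (mod 377)
2^4 ≡ 4^2 = 16 ≡ 16 (mod 377)
2^8 ≡ 16^2 = 256 ≡ 256 (mod 377)
2^16 ≡ 256^2 = 65536 ≡ 315 (mod 377)
2^32 ≡ 315^2 = 99225 ≡ 74 (mod 377)
47 = 32 + 8 + 4 + 2 + 1 in binary powers of 2.
So 2^47 ≡ 74 · 256 · 16 · 4 · 2 ≡ 345 (mod 377).
Squaring chain: 345 → 270 → 139; never reaches −1, so base 2 is a Miller–Rabin witness that 377 is composite.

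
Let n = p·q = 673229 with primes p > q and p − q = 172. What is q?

739

Since p = q + 172, we have 673229 = q(q + 172), so q² + 172q − 673229 = 0.
Discriminant: 172² + 4·673229 = 29584 + 2692916 = 2722500; √2722500 = 1650.
q = (−172 + 1650)/2 = 739, and p = q + 172 = 911.
Check: 739 · 911 = 673229.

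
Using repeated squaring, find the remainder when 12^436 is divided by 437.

12^1 ≡ 12 (mod 437)
12^2 ≡ 12^2 = 144 ≡ 144 (mod 437)
12^4 ≡ 144^2 = 20736 ≡ 197 (mod 437)
12^8 ≡ 197^2 = 38809 ≡ 353 (mod 437)
12^16 ≡ 353^2 = 124609 ≡ 64 (mod 437)
12^32 ≡ 64^2 = 4096 ≡ 163 (mod 437)
12^64 ≡ 163^2 = 26569 ≡ 349 (mod 437)
12^128 ≡ 349^2 = 121801 ≡ 315 (mod 437)
12^256 ≡ 315^2 = 99225 ≡ 26 (mod 437)
436 = 256 + 128 + 32 + 16 + 4 in binary powers of 2.
So 12^436 ≡ 26 · 315 · 163 · 64 · 197 ≡ 292 (mod 437).
Since 292 ≠ 1, base 12 is a Fermat witness: 437 is composite.

292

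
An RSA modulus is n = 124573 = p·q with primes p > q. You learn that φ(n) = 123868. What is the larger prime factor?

359

φ(n) = (p−1)(q−1) = n − (p+q) + 1, so p + q = 124573 − 123868 + 1 = 706.
p and q are the roots of t² − 706t + 124573 = 0.
Discriminant: 706² − 4·124573 = 498436 − 498292 = 144; √144 = 12.
q = (706 − 12)/2 = 347, p = (706 + 12)/2 = 359.
Check: 347 · 359 = 124573.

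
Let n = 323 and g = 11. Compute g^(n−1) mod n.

11^1 ≡ 11 (mod 323)
11^2 ≡ 11^2 = 121 ≡ 121 (mod 323)
11^4 ≡ 121^2 = 14641 ≡ 106 (mod 323)
11^8 ≡ 106^2 = 11236 ≡ 254 (mod 323)
11^16 ≡ 254^2 = 64516 ≡ 239 (mod 323)
11^32 ≡ 239^2 = 57121 ≡ 273 (mod 323)
11^64 ≡ 273^2 = 74529 ≡ 239 (mod 323)
11^128 ≡ 239^2 = 57121 ≡ 273 (mod 323)
11^256 ≡ 273^2 = 74529 ≡ 239 (mod 323)
322 = 256 + 64 + 2 in binary powers of 2.
So 11^322 ≡ 239 · 239 · 121 ≡ 87 (mod 323).
Since 87 ≠ 1, base 11 is a Fermat witness: 323 is composite.

87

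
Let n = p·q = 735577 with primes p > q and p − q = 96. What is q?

811

Since p = q + 96, we have 735577 = q(q + 96), so q² + 96q − 735577 = 0.
Discriminant: 96² + 4·735577 = 9216 + 2942308 = 2951524; √2951524 = 1718.
q = (−96 + 1718)/2 = 811, and p = q + 96 = 907.
Check: 811 · 907 = 735577.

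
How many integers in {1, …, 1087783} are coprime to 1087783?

Factor: 1087783 = 59 · 103 · 179.
φ(1087783) = (59−1) · (103−1) · (179−1) = 58 · 102 · 178 = 1053048.

1053048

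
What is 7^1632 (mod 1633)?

1458

7^1 ≡ 7 (mod 1633)
7^2 ≡ 7^2 = 49 ≡ 49 (mod 1633)
7^4 ≡ 49^2 = 2401 ≡ 768 (mod 1633)
7^8 ≡ 768^2 = 589824 ≡ 311 (mod 1633)
7^16 ≡ 311^2 = 96721 ≡ 374 (mod 1633)
7^32 ≡ 374^2 = 139876 ≡ 1071 (mod 1633)
7^64 ≡ 1071^2 = 1147041 ≡ 675 (mod 1633)
7^128 ≡ 675^2 = 455625 ≡ 18 (mod 1633)
7^256 ≡ 18^2 = 324 ≡ 324 (mod 1633)
7^512 ≡ 324^2 = 104976 ≡ 464 (mod 1633)
7^1024 ≡ 464^2 = 215296 ≡ 1373 (mod 1633)
1632 = 1024 + 512 + 64 + 32 in binary powers of 2.
So 7^1632 ≡ 1373 · 464 · 675 · 1071 ≡ 1458 (mod 1633).
Since 1458 ≠ 1, base 7 is a Fermat witness: 1633 is composite.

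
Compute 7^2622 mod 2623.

1979

7^1 ≡ 7 (mod 2623)
7^2 ≡ 7^2 = 49 ≡ 49 (mod 2623)
7^4 ≡ 49^2 = 2401 ≡ 2401 (mod 2623)
7^8 ≡ 2401^2 = 5764801 ≡ 2070 (mod 2623)
7^16 ≡ 2070^2 = 4284900 ≡ 1541 (mod 2623)
7^32 ≡ 1541^2 = 2374681 ≡ 866 (mod 2623)
7^64 ≡ 866^2 = 749956 ≡ 2401 (mod 2623)
7^128 ≡ 2401^2 = 5764801 ≡ 2070 (mod 2623)
7^256 ≡ 2070^2 = 4284900 ≡ 1541 (mod 2623)
7^512 ≡ 1541^2 = 2374681 ≡ 866 (mod 2623)
7^1024 ≡ 866^2 = 749956 ≡ 2401 (mod 2623)
7^2048 ≡ 2401^2 = 5764801 ≡ 2070 (mod 2623)
2622 = 2048 + 512 + 32 + 16 + 8 + 4 + 2 in binary powers of 2.
So 7^2622 ≡ 2070 · 866 · 866 · 1541 · 2070 · 2401 · 49 ≡ 1979 (mod 2623).
Since 1979 ≠ 1, base 7 is a Fermat witness: 2623 is composite.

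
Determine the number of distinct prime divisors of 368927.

3

368927 = 13^2 · 2183
2183 = 37 · 59
368927 = 13^2 · 37 · 59, which has 3 distinct prime factors.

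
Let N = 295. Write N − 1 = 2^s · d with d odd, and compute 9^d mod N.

295 − 1 = 294 = 2^1 · 147, so d = 147.
9^1 ≡ 9 (mod 295)
9^2 ≡ 9^2 = 81 ≡ 81 (mod 295)
9^4 ≡ 81^2 = 6561 ≡ 71 (mod 295)
9^8 ≡ 71^2 = 5041 ≡ 26 (mod 295)
9^16 ≡ 26^2 = 676 ≡ 86 (mod 295)
9^32 ≡ 86^2 = 7396 ≡ 21 (mod 295)
9^64 ≡ 21^2 = 441 ≡ 146 (mod 295)
9^128 ≡ 146^2 = 21316 ≡ 76 (mod 295)
147 = 128 + 16 + 2 + 1 in binary powers of 2.
So 9^147 ≡ 76 · 86 · 81 · 9 ≡ 199 (mod 295).
Squaring chain: 199; never reaches −1, so base 9 is a Miller–Rabin witness that 295 is composite.

199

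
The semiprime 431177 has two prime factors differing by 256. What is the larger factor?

Since p = q + 256, we have 431177 = q(q + 256), so q² + 256q − 431177 = 0.
Discriminant: 256² + 4·431177 = 65536 + 1724708 = 1790244; √1790244 = 1338.
q = (−256 + 1338)/2 = 541, and p = q + 256 = 797.
Check: 541 · 797 = 431177.

797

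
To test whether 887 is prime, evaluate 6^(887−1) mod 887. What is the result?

6^1 ≡ 6 (mod 887)
6^2 ≡ 6^2 = 36 ≡ 36 (mod 887)
6^4 ≡ 36^2 = 1296 ≡ 409 (mod 887)
6^8 ≡ 409^2 = 167281 ≡ 525 (mod 887)
6^16 ≡ 525^2 = 275625 ≡ 655 (mod 887)
6^32 ≡ 655^2 = 429025 ≡ 604 (mod 887)
6^64 ≡ 604^2 = 364816 ≡ 259 (mod 887)
6^128 ≡ 259^2 = 67081 ≡ 556 (mod 887)
6^256 ≡ 556^2 = 309136 ≡ 460 (mod 887)
6^512 ≡ 460^2 = 211600 ≡ 494 (mod 887)
886 = 512 + 256 + 64 + 32 + 16 + 4 + 2 in binary powers of 2.
So 6^886 ≡ 494 · 460 · 259 · 604 · 655 · 409 · 36 ≡ 1 (mod 887).
Since the result is 1, base 6 gives no evidence that 887 is composite.

1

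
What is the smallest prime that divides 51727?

51727 is odd.
Digit sum 22, not divisible by 3.
Ends in 7: not divisible by 5.
7: 51727 = 7·7389 + 4
11: 51727 = 11·4702 + 5
13: 51727 = 13·3979

13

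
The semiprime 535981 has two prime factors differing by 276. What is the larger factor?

883

Since p = q + 276, we have 535981 = q(q + 276), so q² + 276q − 535981 = 0.
Discriminant: 276² + 4·535981 = 76176 + 2143924 = 2220100; √2220100 = 1490.
q = (−276 + 1490)/2 = 607, and p = q + 276 = 883.
Check: 607 · 883 = 535981.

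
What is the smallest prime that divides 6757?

29

6757 is odd.
Digit sum 25, not divisible by 3.
Ends in 7: not divisible by 5.
7: 6757 = 7·965 + 2
11: 6757 = 11·614 + 3
13: 6757 = 13·519 + 10
17: 6757 = 17·397 + 8
19: 6757 = 19·355 + 12
23: 6757 = 23·293 + 18
29: 6757 = 29·233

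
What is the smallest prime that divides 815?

5

815 is odd.
Digit sum 14, not divisible by 3.
Ends in 5: divisible by 5.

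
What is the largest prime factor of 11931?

97

11931 = 3 · 3977
3977 = 41 · 97
97 is prime.
So 11931 = 3 · 41 · 97; the largest prime factor is 97.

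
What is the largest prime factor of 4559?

97

4559 = 47 · 97
97 is prime.
So 4559 = 47 · 97; the largest prime factor is 97.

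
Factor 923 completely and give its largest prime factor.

923 = 13 · 71
71 is prime.
So 923 = 13 · 71; the largest prime factor is 71.

71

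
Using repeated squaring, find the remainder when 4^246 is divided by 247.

235

4^1 ≡ 4 (mod 247)
4^2 ≡ 4^2 = 16 ≡ 16 (mod 247)
4^4 ≡ 16^2 = 256 ≡ 9 (mod 247)
4^8 ≡ 9^2 = 81 ≡ 81 (mod 247)
4^16 ≡ 81^2 = 6561 ≡ 139 (mod 247)
4^32 ≡ 139^2 = 19321 ≡ 55 (mod 247)
4^64 ≡ 55^2 = 3025 ≡ 61 (mod 247)
4^128 ≡ 61^2 = 3721 ≡ 16 (mod 247)
246 = 128 + 64 + 32 + 16 + 4 + 2 in binary powers of 2.
So 4^246 ≡ 16 · 61 · 55 · 139 · 9 · 16 ≡ 235 (mod 247).
Since 235 ≠ 1, base 4 is a Fermat witness: 247 is composite.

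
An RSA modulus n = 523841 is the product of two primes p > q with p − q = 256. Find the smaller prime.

607

Since p = q + 256, we have 523841 = q(q + 256), so q² + 256q − 523841 = 0.
Discriminant: 256² + 4·523841 = 65536 + 2095364 = 2160900; √2160900 = 1470.
q = (−256 + 1470)/2 = 607, and p = q + 256 = 863.
Check: 607 · 863 = 523841.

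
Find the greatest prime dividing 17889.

17889 = 3 · 5963
5963 = 67 · 89
89 is prime.
So 17889 = 3 · 67 · 89; the largest prime factor is 89.

89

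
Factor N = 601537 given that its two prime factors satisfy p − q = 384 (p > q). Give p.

991

Since p = q + 384, we have 601537 = q(q + 384), so q² + 384q − 601537 = 0.
Discriminant: 384² + 4·601537 = 147456 + 2406148 = 2553604; √2553604 = 1598.
q = (−384 + 1598)/2 = 607, and p = q + 384 = 991.
Check: 607 · 991 = 601537.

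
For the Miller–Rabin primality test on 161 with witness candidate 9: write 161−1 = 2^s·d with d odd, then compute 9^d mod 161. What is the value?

123

161 − 1 = 160 = 2^5 · 5, so d = 5.
9^1 ≡ 9 (mod 161)
9^2 ≡ 9^2 = 81 ≡ 81 (mod 161)
9^4 ≡ 81^2 = 6561 ≡ 121 (mod 161)
5 = 4 + 1 in binary powers of 2.
So 9^5 ≡ 121 · 9 ≡ 123 (mod 161).
Squaring chain: 123 → 156 → 25 → 142 → 39; never reaches −1, so base 9 is a Miller–Rabin witness that 161 is composite.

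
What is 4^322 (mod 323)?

101

4^1 ≡ 4 (mod 323)
4^2 ≡ 4^2 = 16 ≡ 16 (mod 323)
4^4 ≡ 16^2 = 256 ≡ 256 (mod 323)
4^8 ≡ 256^2 = 65536 ≡ 290 (mod 323)
4^16 ≡ 290^2 = 84100 ≡ 120 (mod 323)
4^32 ≡ 120^2 = 14400 ≡ 188 (mod 323)
4^64 ≡ 188^2 = 35344 ≡ 137 (mod 323)
4^128 ≡ 137^2 = 18769 ≡ 35 (mod 323)
4^256 ≡ 35^2 = 1225 ≡ 256 (mod 323)
322 = 256 + 64 + 2 in binary powers of 2.
So 4^322 ≡ 256 · 137 · 16 ≡ 101 (mod 323).
Since 101 ≠ 1, base 4 is a Fermat witness: 323 is composite.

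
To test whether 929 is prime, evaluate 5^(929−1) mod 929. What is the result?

5^1 ≡ 5 (mod 929)
5^2 ≡ 5^2 = 25 ≡ 25 (mod 929)
5^4 ≡ 25^2 = 625 ≡ 625 (mod 929)
5^8 ≡ 625^2 = 390625 ≡ 445 (mod 929)
5^16 ≡ 445^2 = 198025 ≡ 148 (mod 929)
5^32 ≡ 148^2 = 21904 ≡ 537 (mod 929)
5^64 ≡ 537^2 = 288369 ≡ 379 (mod 929)
5^128 ≡ 379^2 = 143641 ≡ 575 (mod 929)
5^256 ≡ 575^2 = 330625 ≡ 830 (mod 929)
5^512 ≡ 830^2 = 688900 ≡ 511 (mod 929)
928 = 512 + 256 + 128 + 32 in binary powers of 2.
So 5^928 ≡ 511 · 830 · 575 · 537 ≡ 1 (mod 929).
Since the result is 1, base 5 gives no evidence that 929 is composite.

1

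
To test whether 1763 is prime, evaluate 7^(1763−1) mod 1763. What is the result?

7^1 ≡ 7 (mod 1763)
7^2 ≡ 7^2 = 49 ≡ 49 (mod 1763)
7^4 ≡ 49^2 = 2401 ≡ 638 (mod 1763)
7^8 ≡ 638^2 = 407044 ≡ 1554 (mod 1763)
7^16 ≡ 1554^2 = 2414916 ≡ 1369 (mod 1763)
7^32 ≡ 1369^2 = 1874161 ≡ 92 (mod 1763)
7^64 ≡ 92^2 = 8464 ≡ 1412 (mod 1763)
7^128 ≡ 1412^2 = 1993744 ≡ 1554 (mod 1763)
7^256 ≡ 1554^2 = 2414916 ≡ 1369 (mod 1763)
7^512 ≡ 1369^2 = 1874161 ≡ 92 (mod 1763)
7^1024 ≡ 92^2 = 8464 ≡ 1412 (mod 1763)
1762 = 1024 + 512 + 128 + 64 + 32 + 2 in binary powers of 2.
So 7^1762 ≡ 1412 · 92 · 1554 · 1412 · 92 · 49 ≡ 1197 (mod 1763).
Since 1197 ≠ 1, base 7 is a Fermat witness: 1763 is composite.

1197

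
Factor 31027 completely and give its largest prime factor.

71

31027 = 19 · 1633
1633 = 23 · 71
71 is prime.
So 31027 = 19 · 23 · 71; the largest prime factor is 71.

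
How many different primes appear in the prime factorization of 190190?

190190 = 2 · 95095
95095 = 5 · 19019
19019 = 7 · 2717
2717 = 11 · 247
247 = 13 · 19
190190 = 2 · 5 · 7 · 11 · 13 · 19, which has 6 distinct prime factors.

6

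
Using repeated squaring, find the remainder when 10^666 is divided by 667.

10^1 ≡ 10 (mod 667)
10^2 ≡ 10^2 = 100 ≡ 100 (mod 667)
10^4 ≡ 100^2 = 10000 ≡ 662 (mod 667)
10^8 ≡ 662^2 = 438244 ≡ 25 (mod 667)
10^16 ≡ 25^2 = 625 ≡ 625 (mod 667)
10^32 ≡ 625^2 = 390625 ≡ 430 (mod 667)
10^64 ≡ 430^2 = 184900 ≡ 141 (mod 667)
10^128 ≡ 141^2 = 19881 ≡ 538 (mod 667)
10^256 ≡ 538^2 = 289444 ≡ 633 (mod 667)
10^512 ≡ 633^2 = 400689 ≡ 489 (mod 667)
666 = 512 + 128 + 16 + 8 + 2 in binary powers of 2.
So 10^666 ≡ 489 · 538 · 625 · 25 · 100 ≡ 236 (mod 667).
Since 236 ≠ 1, base 10 is a Fermat witness: 667 is composite.

236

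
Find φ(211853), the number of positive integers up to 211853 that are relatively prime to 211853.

Factor: 211853 = 23 · 61 · 151.
φ(211853) = (23−1) · (61−1) · (151−1) = 22 · 60 · 150 = 198000.

198000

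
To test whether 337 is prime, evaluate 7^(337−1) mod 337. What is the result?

7^1 ≡ 7 (mod 337)
7^2 ≡ 7^2 = 49 ≡ 49 (mod 337)
7^4 ≡ 49^2 = 2401 ≡ 42 (mod 337)
7^8 ≡ 42^2 = 1764 ≡ 79 (mod 337)
7^16 ≡ 79^2 = 6241 ≡ 175 (mod 337)
7^32 ≡ 175^2 = 30625 ≡ 295 (mod 337)
7^64 ≡ 295^2 = 87025 ≡ 79 (mod 337)
7^128 ≡ 79^2 = 6241 ≡ 175 (mod 337)
7^256 ≡ 175^2 = 30625 ≡ 295 (mod 337)
336 = 256 + 64 + 16 in binary powers of 2.
So 7^336 ≡ 295 · 79 · 175 ≡ 1 (mod 337).
Since the result is 1, base 7 gives no evidence that 337 is composite.

1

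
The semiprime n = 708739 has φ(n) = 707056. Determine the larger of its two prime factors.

857

φ(n) = (p−1)(q−1) = n − (p+q) + 1, so p + q = 708739 − 707056 + 1 = 1684.
p and q are the roots of t² − 1684t + 708739 = 0.
Discriminant: 1684² − 4·708739 = 2835856 − 2834956 = 900; √900 = 30.
q = (1684 − 30)/2 = 827, p = (1684 + 30)/2 = 857.
Check: 827 · 857 = 708739.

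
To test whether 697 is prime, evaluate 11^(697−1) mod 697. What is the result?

543

11^1 ≡ 11 (mod 697)
11^2 ≡ 11^2 = 121 ≡ 121 (mod 697)
11^4 ≡ 121^2 = 14641 ≡ 4 (mod 697)
11^8 ≡ 4^2 = 16 ≡ 16 (mod 697)
11^16 ≡ 16^2 = 256 ≡ 256 (mod 697)
11^32 ≡ 256^2 = 65536 ≡ 18 (mod 697)
11^64 ≡ 18^2 = 324 ≡ 324 (mod 697)
11^128 ≡ 324^2 = 104976 ≡ 426 (mod 697)
11^256 ≡ 426^2 = 181476 ≡ 256 (mod 697)
11^512 ≡ 256^2 = 65536 ≡ 18 (mod 697)
696 = 512 + 128 + 32 + 16 + 8 in binary powers of 2.
So 11^696 ≡ 18 · 426 · 18 · 256 · 16 ≡ 543 (mod 697).
Since 543 ≠ 1, base 11 is a Fermat witness: 697 is composite.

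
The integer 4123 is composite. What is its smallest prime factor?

7

4123 is odd.
Digit sum 10, not divisible by 3.
Ends in 3: not divisible by 5.
7: 4123 = 7·589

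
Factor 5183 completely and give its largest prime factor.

73

5183 = 71 · 73
73 is prime.
So 5183 = 71 · 73; the largest prime factor is 73.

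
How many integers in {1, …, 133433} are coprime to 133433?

122176

Factor: 133433 = 17 · 47 · 167.
φ(133433) = (17−1) · (47−1) · (167−1) = 16 · 46 · 166 = 122176.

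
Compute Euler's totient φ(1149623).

Factor: 1149623 = 53 · 109 · 199.
φ(1149623) = (53−1) · (109−1) · (199−1) = 52 · 108 · 198 = 1111968.

1111968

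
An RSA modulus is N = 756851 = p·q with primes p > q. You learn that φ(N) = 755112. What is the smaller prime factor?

863

φ(n) = (p−1)(q−1) = n − (p+q) + 1, so p + q = 756851 − 755112 + 1 = 1740.
p and q are the roots of t² − 1740t + 756851 = 0.
Discriminant: 1740² − 4·756851 = 3027600 − 3027404 = 196; √196 = 14.
q = (1740 − 14)/2 = 863, p = (1740 + 14)/2 = 877.
Check: 863 · 877 = 756851.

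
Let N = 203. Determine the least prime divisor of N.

203 is odd.
Digit sum 5, not divisible by 3.
Ends in 3: not divisible by 5.
7: 203 = 7·29

7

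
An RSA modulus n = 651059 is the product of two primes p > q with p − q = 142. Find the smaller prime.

739

Since p = q + 142, we have 651059 = q(q + 142), so q² + 142q − 651059 = 0.
Discriminant: 142² + 4·651059 = 20164 + 2604236 = 2624400; √2624400 = 1620.
q = (−142 + 1620)/2 = 739, and p = q + 142 = 881.
Check: 739 · 881 = 651059.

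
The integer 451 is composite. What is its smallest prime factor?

451 is odd.
Digit sum 10, not divisible by 3.
Ends in 1: not divisible by 5.
7: 451 = 7·64 + 3
11: 451 = 11·41

11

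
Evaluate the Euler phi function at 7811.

7632

Factor: 7811 = 73 · 107.
φ(7811) = (73−1) · (107−1) = 72 · 106 = 7632.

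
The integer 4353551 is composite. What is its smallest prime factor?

4353551 is odd.
Digit sum 26, not divisible by 3.
Ends in 1: not divisible by 5.
7: 4353551 = 7·621935 + 6
11: 4353551 = 11·395777 + 4
13: 4353551 = 13·334888 + 7
17: 4353551 = 17·256091 + 4
19: 4353551 = 19·229134 + 5
23: 4353551 = 23·189284 + 19
29: 4353551 = 29·150122 + 13
31: 4353551 = 31·140437 + 4
37: 4353551 = 37·117663 + 20
41: 4353551 = 41·106184 + 7
43: 4353551 = 43·101245 + 16
47: 4353551 = 47·92628 + 35
53: 4353551 = 53·82142 + 25
59: 4353551 = 59·73789

59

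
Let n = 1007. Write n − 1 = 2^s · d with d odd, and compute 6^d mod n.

700

1007 − 1 = 1006 = 2^1 · 503, so d = 503.
6^1 ≡ 6 (mod 1007)
6^2 ≡ 6^2 = 36 ≡ 36 (mod 1007)
6^4 ≡ 36^2 = 1296 ≡ 289 (mod 1007)
6^8 ≡ 289^2 = 83521 ≡ 947 (mod 1007)
6^16 ≡ 947^2 = 896809 ≡ 579 (mod 1007)
6^32 ≡ 579^2 = 335241 ≡ 917 (mod 1007)
6^64 ≡ 917^2 = 840889 ≡ 44 (mod 1007)
6^128 ≡ 44^2 = 1936 ≡ 929 (mod 1007)
6^256 ≡ 929^2 = 863041 ≡ 42 (mod 1007)
503 = 256 + 128 + 64 + 32 + 16 + 4 + 2 + 1 in binary powers of 2.
So 6^503 ≡ 42 · 929 · 44 · 917 · 579 · 289 · 36 · 6 ≡ 700 (mod 1007).
Squaring chain: 700; never reaches −1, so base 6 is a Miller–Rabin witness that 1007 is composite.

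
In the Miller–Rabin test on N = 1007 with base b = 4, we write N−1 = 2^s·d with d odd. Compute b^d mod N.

271

1007 − 1 = 1006 = 2^1 · 503, so d = 503.
4^1 ≡ 4 (mod 1007)
4^2 ≡ 4^2 = 16 ≡ 16 (mod 1007)
4^4 ≡ 16^2 = 256 ≡ 256 (mod 1007)
4^8 ≡ 256^2 = 65536 ≡ 81 (mod 1007)
4^16 ≡ 81^2 = 6561 ≡ 519 (mod 1007)
4^32 ≡ 519^2 = 269361 ≡ 492 (mod 1007)
4^64 ≡ 492^2 = 242064 ≡ 384 (mod 1007)
4^128 ≡ 384^2 = 147456 ≡ 434 (mod 1007)
4^256 ≡ 434^2 = 188356 ≡ 47 (mod 1007)
503 = 256 + 128 + 64 + 32 + 16 + 4 + 2 + 1 in binary powers of 2.
So 4^503 ≡ 47 · 434 · 384 · 492 · 519 · 256 · 16 · 4 ≡ 271 (mod 1007).
Squaring chain: 271; never reaches −1, so base 4 is a Miller–Rabin witness that 1007 is composite.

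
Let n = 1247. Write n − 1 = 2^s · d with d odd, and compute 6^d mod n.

724

1247 − 1 = 1246 = 2^1 · 623, so d = 623.
6^1 ≡ 6 (mod 1247)
6^2 ≡ 6^2 = 36 ≡ 36 (mod 1247)
6^4 ≡ 36^2 = 1296 ≡ 49 (mod 1247)
6^8 ≡ 49^2 = 2401 ≡ 1154 (mod 1247)
6^16 ≡ 1154^2 = 1331716 ≡ 1167 (mod 1247)
6^32 ≡ 1167^2 = 1361889 ≡ 165 (mod 1247)
6^64 ≡ 165^2 = 27225 ≡ 1038 (mod 1247)
6^128 ≡ 1038^2 = 1077444 ≡ 36 (mod 1247)
6^256 ≡ 36^2 = 1296 ≡ 49 (mod 1247)
6^512 ≡ 49^2 = 2401 ≡ 1154 (mod 1247)
623 = 512 + 64 + 32 + 8 + 4 + 2 + 1 in binary powers of 2.
So 6^623 ≡ 1154 · 1038 · 165 · 1154 · 49 · 36 · 6 ≡ 724 (mod 1247).
Squaring chain: 724; never reaches −1, so base 6 is a Miller–Rabin witness that 1247 is composite.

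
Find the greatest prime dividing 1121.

1121 = 19 · 59
59 is prime.
So 1121 = 19 · 59; the largest prime factor is 59.

59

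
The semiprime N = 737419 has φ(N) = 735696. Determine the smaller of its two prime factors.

787

φ(n) = (p−1)(q−1) = n − (p+q) + 1, so p + q = 737419 − 735696 + 1 = 1724.
p and q are the roots of t² − 1724t + 737419 = 0.
Discriminant: 1724² − 4·737419 = 2972176 − 2949676 = 22500; √22500 = 150.
q = (1724 − 150)/2 = 787, p = (1724 + 150)/2 = 937.
Check: 787 · 937 = 737419.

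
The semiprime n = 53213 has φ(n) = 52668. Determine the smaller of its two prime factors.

φ(n) = (p−1)(q−1) = n − (p+q) + 1, so p + q = 53213 − 52668 + 1 = 546.
p and q are the roots of t² − 546t + 53213 = 0.
Discriminant: 546² − 4·53213 = 298116 − 212852 = 85264; √85264 = 292.
q = (546 − 292)/2 = 127, p = (546 + 292)/2 = 419.
Check: 127 · 419 = 53213.

127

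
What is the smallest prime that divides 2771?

2771 is odd.
Digit sum 17, not divisible by 3.
Ends in 1: not divisible by 5.
7: 2771 = 7·395 + 6
11: 2771 = 11·251 + 10
13: 2771 = 13·213 + 2
17: 2771 = 17·163

17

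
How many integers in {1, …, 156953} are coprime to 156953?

Factor: 156953 = 31 · 61 · 83.
φ(156953) = (31−1) · (61−1) · (83−1) = 30 · 60 · 82 = 147600.

147600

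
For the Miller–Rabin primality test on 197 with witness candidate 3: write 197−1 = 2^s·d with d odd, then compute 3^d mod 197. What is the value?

183

197 − 1 = 196 = 2^2 · 49, so d = 49.
3^1 ≡ 3 (mod 197)
3^2 ≡ 3^2 = 9 ≡ 9 (mod 197)
3^4 ≡ 9^2 = 81 ≡ 81 (mod 197)
3^8 ≡ 81^2 = 6561 ≡ 60 (mod 197)
3^16 ≡ 60^2 = 3600 ≡ 54 (mod 197)
3^32 ≡ 54^2 = 2916 ≡ 158 (mod 197)
49 = 32 + 16 + 1 in binary powers of 2.
So 3^49 ≡ 158 · 54 · 3 ≡ 183 (mod 197).
Squaring chain: 183 → 196; reaches −1, so base 3 does not prove 197 composite.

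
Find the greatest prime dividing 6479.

6479 = 11 · 589
589 = 19 · 31
31 is prime.
So 6479 = 11 · 19 · 31; the largest prime factor is 31.

31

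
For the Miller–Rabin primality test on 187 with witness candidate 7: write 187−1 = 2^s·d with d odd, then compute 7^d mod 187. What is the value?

187 − 1 = 186 = 2^1 · 93, so d = 93.
7^1 ≡ 7 (mod 187)
7^2 ≡ 7^2 = 49 ≡ 49 (mod 187)
7^4 ≡ 49^2 = 2401 ≡ 157 (mod 187)
7^8 ≡ 157^2 = 24649 ≡ 152 (mod 187)
7^16 ≡ 152^2 = 23104 ≡ 103 (mod 187)
7^32 ≡ 103^2 = 10609 ≡ 137 (mod 187)
7^64 ≡ 137^2 = 18769 ≡ 69 (mod 187)
93 = 64 + 16 + 8 + 4 + 1 in binary powers of 2.
So 7^93 ≡ 69 · 103 · 152 · 157 · 7 ≡ 57 (mod 187).
Squaring chain: 57; never reaches −1, so base 7 is a Miller–Rabin witness that 187 is composite.

57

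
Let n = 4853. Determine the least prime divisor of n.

4853 is odd.
Digit sum 20, not divisible by 3.
Ends in 3: not divisible by 5.
7: 4853 = 7·693 + 2
11: 4853 = 11·441 + 2
13: 4853 = 13·373 + 4
17: 4853 = 17·285 + 8
19: 4853 = 19·255 + 8
23: 4853 = 23·211

23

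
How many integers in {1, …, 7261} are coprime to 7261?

Factor: 7261 = 53 · 137.
φ(7261) = (53−1) · (137−1) = 52 · 136 = 7072.

7072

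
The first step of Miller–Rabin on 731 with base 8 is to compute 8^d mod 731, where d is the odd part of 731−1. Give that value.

731 − 1 = 730 = 2^1 · 365, so d = 365.
8^1 ≡ 8 (mod 731)
8^2 ≡ 8^2 = 64 ≡ 64 (mod 731)
8^4 ≡ 64^2 = 4096 ≡ 441 (mod 731)
8^8 ≡ 441^2 = 194481 ≡ 35 (mod 731)
8^16 ≡ 35^2 = 1225 ≡ 494 (mod 731)
8^32 ≡ 494^2 = 244036 ≡ 613 (mod 731)
8^64 ≡ 613^2 = 375769 ≡ 35 (mod 731)
8^128 ≡ 35^2 = 1225 ≡ 494 (mod 731)
8^256 ≡ 494^2 = 244036 ≡ 613 (mod 731)
365 = 256 + 64 + 32 + 8 + 4 + 1 in binary powers of 2.
So 8^365 ≡ 613 · 35 · 613 · 35 · 441 · 8 ≡ 94 (mod 731).
Squaring chain: 94; never reaches −1, so base 8 is a Miller–Rabin witness that 731 is composite.

94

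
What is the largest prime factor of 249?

83

249 = 3 · 83
83 is prime.
So 249 = 3 · 83; the largest prime factor is 83.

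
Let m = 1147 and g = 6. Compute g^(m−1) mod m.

776

6^1 ≡ 6 (mod 1147)
6^2 ≡ 6^2 = 36 ≡ 36 (mod 1147)
6^4 ≡ 36^2 = 1296 ≡ 149 (mod 1147)
6^8 ≡ 149^2 = 22201 ≡ 408 (mod 1147)
6^16 ≡ 408^2 = 166464 ≡ 149 (mod 1147)
6^32 ≡ 149^2 = 22201 ≡ 408 (mod 1147)
6^64 ≡ 408^2 = 166464 ≡ 149 (mod 1147)
6^128 ≡ 149^2 = 22201 ≡ 408 (mod 1147)
6^256 ≡ 408^2 = 166464 ≡ 149 (mod 1147)
6^512 ≡ 149^2 = 22201 ≡ 408 (mod 1147)
6^1024 ≡ 408^2 = 166464 ≡ 149 (mod 1147)
1146 = 1024 + 64 + 32 + 16 + 8 + 2 in binary powers of 2.
So 6^1146 ≡ 149 · 149 · 408 · 149 · 408 · 36 ≡ 776 (mod 1147).
Since 776 ≠ 1, base 6 is a Fermat witness: 1147 is composite.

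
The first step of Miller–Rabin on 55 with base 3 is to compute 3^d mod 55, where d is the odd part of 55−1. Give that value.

55 − 1 = 54 = 2^1 · 27, so d = 27.
3^1 ≡ 3 (mod 55)
3^2 ≡ 3^2 = 9 ≡ 9 (mod 55)
3^4 ≡ 9^2 = 81 ≡ 26 (mod 55)
3^8 ≡ 26^2 = 676 ≡ 16 (mod 55)
3^16 ≡ 16^2 = 256 ≡ 36 (mod 55)
27 = 16 + 8 + 2 + 1 in binary powers of 2.
So 3^27 ≡ 36 · 16 · 9 · 3 ≡ 42 (mod 55).
Squaring chain: 42; never reaches −1, so base 3 is a Miller–Rabin witness that 55 is composite.

42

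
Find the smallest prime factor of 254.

254 is even: 2 divides it.

2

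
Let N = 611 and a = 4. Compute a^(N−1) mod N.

425

4^1 ≡ 4 (mod 611)
4^2 ≡ 4^2 = 16 ≡ 16 (mod 611)
4^4 ≡ 16^2 = 256 ≡ 256 (mod 611)
4^8 ≡ 256^2 = 65536 ≡ 159 (mod 611)
4^16 ≡ 159^2 = 25281 ≡ 230 (mod 611)
4^32 ≡ 230^2 = 52900 ≡ 354 (mod 611)
4^64 ≡ 354^2 = 125316 ≡ 61 (mod 611)
4^128 ≡ 61^2 = 3721 ≡ 55 (mod 611)
4^256 ≡ 55^2 = 3025 ≡ 581 (mod 611)
4^512 ≡ 581^2 = 337561 ≡ 289 (mod 611)
610 = 512 + 64 + 32 + 2 in binary powers of 2.
So 4^610 ≡ 289 · 61 · 354 · 16 ≡ 425 (mod 611).
Since 425 ≠ 1, base 4 is a Fermat witness: 611 is composite.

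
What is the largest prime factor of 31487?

31487 = 23 · 1369
1369 = 37 · 37
37 = 37 · 1
So 31487 = 23 · 37^2; the largest prime factor is 37.

37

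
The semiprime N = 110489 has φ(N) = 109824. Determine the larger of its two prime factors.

φ(n) = (p−1)(q−1) = n − (p+q) + 1, so p + q = 110489 − 109824 + 1 = 666.
p and q are the roots of t² − 666t + 110489 = 0.
Discriminant: 666² − 4·110489 = 443556 − 441956 = 1600; √1600 = 40.
q = (666 − 40)/2 = 313, p = (666 + 40)/2 = 353.
Check: 313 · 353 = 110489.

353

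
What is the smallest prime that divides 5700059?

5700059 is odd.
Digit sum 26, not divisible by 3.
Ends in 9: not divisible by 5.
7: 5700059 = 7·814294 + 1
11: 5700059 = 11·518187 + 2
13: 5700059 = 13·438466 + 1
17: 5700059 = 17·335297 + 10
19: 5700059 = 19·300003 + 2
23: 5700059 = 23·247828 + 15
29: 5700059 = 29·196553 + 22
31: 5700059 = 31·183872 + 27
37: 5700059 = 37·154055 + 24
41: 5700059 = 41·139025 + 34
43: 5700059 = 43·132559 + 22
47: 5700059 = 47·121277 + 40
53: 5700059 = 53·107548 + 15
59: 5700059 = 59·96611 + 10
61: 5700059 = 61·93443 + 36
67: 5700059 = 67·85075 + 34
71: 5700059 = 71·80282 + 37
73: 5700059 = 73·78083

73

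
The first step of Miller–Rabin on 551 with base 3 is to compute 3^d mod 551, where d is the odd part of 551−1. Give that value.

414

551 − 1 = 550 = 2^1 · 275, so d = 275.
3^1 ≡ 3 (mod 551)
3^2 ≡ 3^2 = 9 ≡ 9 (mod 551)
3^4 ≡ 9^2 = 81 ≡ 81 (mod 551)
3^8 ≡ 81^2 = 6561 ≡ 500 (mod 551)
3^16 ≡ 500^2 = 250000 ≡ 397 (mod 551)
3^32 ≡ 397^2 = 157609 ≡ 23 (mod 551)
3^64 ≡ 23^2 = 529 ≡ 529 (mod 551)
3^128 ≡ 529^2 = 279841 ≡ 484 (mod 551)
3^256 ≡ 484^2 = 234256 ≡ 81 (mod 551)
275 = 256 + 16 + 2 + 1 in binary powers of 2.
So 3^275 ≡ 81 · 397 · 9 · 3 ≡ 414 (mod 551).
Squaring chain: 414; never reaches −1, so base 3 is a Miller–Rabin witness that 551 is composite.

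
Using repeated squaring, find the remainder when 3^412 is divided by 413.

3^1 ≡ 3 (mod 413)
3^2 ≡ 3^2 = 9 ≡ 9 (mod 413)
3^4 ≡ 9^2 = 81 ≡ 81 (mod 413)
3^8 ≡ 81^2 = 6561 ≡ 366 (mod 413)
3^16 ≡ 366^2 = 133956 ≡ 144 (mod 413)
3^32 ≡ 144^2 = 20736 ≡ 86 (mod 413)
3^64 ≡ 86^2 = 7396 ≡ 375 (mod 413)
3^128 ≡ 375^2 = 140625 ≡ 205 (mod 413)
3^256 ≡ 205^2 = 42025 ≡ 312 (mod 413)
412 = 256 + 128 + 16 + 8 + 4 in binary powers of 2.
So 3^412 ≡ 312 · 205 · 144 · 366 · 81 ≡ 375 (mod 413).
Since 375 ≠ 1, base 3 is a Fermat witness: 413 is composite.

375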